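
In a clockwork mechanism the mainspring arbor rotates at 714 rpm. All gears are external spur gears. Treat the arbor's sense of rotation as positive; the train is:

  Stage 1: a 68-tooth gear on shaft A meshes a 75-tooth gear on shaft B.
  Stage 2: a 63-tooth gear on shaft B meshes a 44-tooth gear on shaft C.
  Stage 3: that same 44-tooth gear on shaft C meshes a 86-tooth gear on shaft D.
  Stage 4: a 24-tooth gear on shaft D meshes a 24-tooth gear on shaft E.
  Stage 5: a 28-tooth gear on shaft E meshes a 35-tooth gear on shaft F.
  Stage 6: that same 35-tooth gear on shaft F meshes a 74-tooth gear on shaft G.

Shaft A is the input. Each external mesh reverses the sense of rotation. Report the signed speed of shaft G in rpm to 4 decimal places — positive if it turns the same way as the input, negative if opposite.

Stage 1 [68T→75T]: ω = 714.0000×68/75 = 647.3600 rpm, dir flips to −; running = −647.3600
Stage 2 [63T→44T]: ω = 647.3600×63/44 = 926.9018 rpm, dir flips to +; running = +926.9018
Stage 3 [44T→86T]: ω = 926.9018×44/86 = 474.2288 rpm, dir flips to −; running = −474.2288
Stage 4 [24T→24T]: ω = 474.2288×24/24 = 474.2288 rpm, dir flips to +; running = +474.2288
Stage 5 [28T→35T]: ω = 474.2288×28/35 = 379.3831 rpm, dir flips to −; running = −379.3831
Stage 6 [35T→74T]: ω = 379.3831×35/74 = 179.4379 rpm, dir flips to +; running = +179.4379

+179.4379 rpm (same as input, |ω| = 179.4379 rpm)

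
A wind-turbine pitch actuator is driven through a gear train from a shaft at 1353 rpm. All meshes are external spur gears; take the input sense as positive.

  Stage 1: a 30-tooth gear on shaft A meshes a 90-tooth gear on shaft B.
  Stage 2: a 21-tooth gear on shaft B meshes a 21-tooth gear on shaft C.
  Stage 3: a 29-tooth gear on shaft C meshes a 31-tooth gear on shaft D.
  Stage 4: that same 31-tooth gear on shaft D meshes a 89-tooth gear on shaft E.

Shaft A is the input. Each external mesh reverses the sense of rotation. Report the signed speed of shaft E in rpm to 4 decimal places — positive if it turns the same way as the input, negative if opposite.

Stage 1 [30T→90T]: ω = 1353.0000×30/90 = 451.0000 rpm, dir flips to −; running = −451.0000
Stage 2 [21T→21T]: ω = 451.0000×21/21 = 451.0000 rpm, dir flips to +; running = +451.0000
Stage 3 [29T→31T]: ω = 451.0000×29/31 = 421.9032 rpm, dir flips to −; running = −421.9032
Stage 4 [31T→89T]: ω = 421.9032×31/89 = 146.9551 rpm, dir flips to +; running = +146.9551

+146.9551 rpm (same as input, |ω| = 146.9551 rpm)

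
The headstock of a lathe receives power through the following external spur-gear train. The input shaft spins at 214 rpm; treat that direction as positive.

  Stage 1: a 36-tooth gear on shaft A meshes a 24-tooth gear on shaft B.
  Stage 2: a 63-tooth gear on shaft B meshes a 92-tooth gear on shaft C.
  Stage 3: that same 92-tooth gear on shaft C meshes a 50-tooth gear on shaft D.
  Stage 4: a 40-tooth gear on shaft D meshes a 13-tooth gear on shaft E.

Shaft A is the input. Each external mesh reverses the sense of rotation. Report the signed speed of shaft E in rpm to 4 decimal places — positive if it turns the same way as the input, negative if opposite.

Stage 1 [36T→24T]: ω = 214.0000×36/24 = 321.0000 rpm, dir flips to −; running = −321.0000
Stage 2 [63T→92T]: ω = 321.0000×63/92 = 219.8152 rpm, dir flips to +; running = +219.8152
Stage 3 [92T→50T]: ω = 219.8152×92/50 = 404.4600 rpm, dir flips to −; running = −404.4600
Stage 4 [40T→13T]: ω = 404.4600×40/13 = 1244.4923 rpm, dir flips to +; running = +1244.4923

+1244.4923 rpm (same as input, |ω| = 1244.4923 rpm)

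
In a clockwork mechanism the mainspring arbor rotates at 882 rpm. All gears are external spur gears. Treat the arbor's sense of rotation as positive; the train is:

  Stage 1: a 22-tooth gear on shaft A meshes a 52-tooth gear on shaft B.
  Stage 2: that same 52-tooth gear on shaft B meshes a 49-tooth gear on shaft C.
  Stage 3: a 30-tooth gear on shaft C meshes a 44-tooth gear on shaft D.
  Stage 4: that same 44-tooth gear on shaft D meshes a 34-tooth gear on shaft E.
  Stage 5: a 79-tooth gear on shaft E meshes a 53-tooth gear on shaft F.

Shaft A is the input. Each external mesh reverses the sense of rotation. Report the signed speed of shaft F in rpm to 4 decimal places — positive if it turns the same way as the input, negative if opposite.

-520.8213 rpm (opposite to input, |ω| = 520.8213 rpm)

Stage 1 [22T→52T]: ω = 882.0000×22/52 = 373.1538 rpm, dir flips to −; running = −373.1538
Stage 2 [52T→49T]: ω = 373.1538×52/49 = 396.0000 rpm, dir flips to +; running = +396.0000
Stage 3 [30T→44T]: ω = 396.0000×30/44 = 270.0000 rpm, dir flips to −; running = −270.0000
Stage 4 [44T→34T]: ω = 270.0000×44/34 = 349.4118 rpm, dir flips to +; running = +349.4118
Stage 5 [79T→53T]: ω = 349.4118×79/53 = 520.8213 rpm, dir flips to −; running = −520.8213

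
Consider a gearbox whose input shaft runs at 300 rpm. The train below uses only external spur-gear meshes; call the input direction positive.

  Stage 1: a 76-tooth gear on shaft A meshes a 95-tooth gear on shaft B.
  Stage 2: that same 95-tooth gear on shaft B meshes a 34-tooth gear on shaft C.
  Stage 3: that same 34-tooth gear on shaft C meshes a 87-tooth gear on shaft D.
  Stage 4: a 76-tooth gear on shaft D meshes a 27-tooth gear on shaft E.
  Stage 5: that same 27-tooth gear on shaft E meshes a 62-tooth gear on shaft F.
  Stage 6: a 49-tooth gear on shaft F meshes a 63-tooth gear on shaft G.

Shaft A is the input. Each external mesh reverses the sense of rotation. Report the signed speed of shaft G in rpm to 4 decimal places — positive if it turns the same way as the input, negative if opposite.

Stage 1 [76T→95T]: ω = 300.0000×76/95 = 240.0000 rpm, dir flips to −; running = −240.0000
Stage 2 [95T→34T]: ω = 240.0000×95/34 = 670.5882 rpm, dir flips to +; running = +670.5882
Stage 3 [34T→87T]: ω = 670.5882×34/87 = 262.0690 rpm, dir flips to −; running = −262.0690
Stage 4 [76T→27T]: ω = 262.0690×76/27 = 737.6756 rpm, dir flips to +; running = +737.6756
Stage 5 [27T→62T]: ω = 737.6756×27/62 = 321.2458 rpm, dir flips to −; running = −321.2458
Stage 6 [49T→63T]: ω = 321.2458×49/63 = 249.8579 rpm, dir flips to +; running = +249.8579

+249.8579 rpm (same as input, |ω| = 249.8579 rpm)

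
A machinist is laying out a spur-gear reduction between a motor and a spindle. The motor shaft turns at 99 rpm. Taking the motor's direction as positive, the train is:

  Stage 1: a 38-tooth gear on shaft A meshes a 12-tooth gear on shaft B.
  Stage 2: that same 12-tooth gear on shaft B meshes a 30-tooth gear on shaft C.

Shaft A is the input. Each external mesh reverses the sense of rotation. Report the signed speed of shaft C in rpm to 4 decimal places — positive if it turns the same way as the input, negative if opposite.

+125.4000 rpm (same as input, |ω| = 125.4000 rpm)

Stage 1 [38T→12T]: ω = 99.0000×38/12 = 313.5000 rpm, dir flips to −; running = −313.5000
Stage 2 [12T→30T]: ω = 313.5000×12/30 = 125.4000 rpm, dir flips to +; running = +125.4000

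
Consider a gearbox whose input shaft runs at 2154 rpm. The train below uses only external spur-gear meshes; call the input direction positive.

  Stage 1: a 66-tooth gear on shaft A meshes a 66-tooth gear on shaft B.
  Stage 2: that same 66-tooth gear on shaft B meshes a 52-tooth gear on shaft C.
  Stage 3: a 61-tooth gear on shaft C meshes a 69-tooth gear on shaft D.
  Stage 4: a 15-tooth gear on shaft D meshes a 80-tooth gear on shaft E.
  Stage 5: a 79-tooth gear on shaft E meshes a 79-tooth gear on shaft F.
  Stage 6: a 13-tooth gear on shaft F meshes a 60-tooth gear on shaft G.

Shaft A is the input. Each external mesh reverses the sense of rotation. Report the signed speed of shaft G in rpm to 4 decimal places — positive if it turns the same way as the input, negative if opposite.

Stage 1 [66T→66T]: ω = 2154.0000×66/66 = 2154.0000 rpm, dir flips to −; running = −2154.0000
Stage 2 [66T→52T]: ω = 2154.0000×66/52 = 2733.9231 rpm, dir flips to +; running = +2733.9231
Stage 3 [61T→69T]: ω = 2733.9231×61/69 = 2416.9465 rpm, dir flips to −; running = −2416.9465
Stage 4 [15T→80T]: ω = 2416.9465×15/80 = 453.1775 rpm, dir flips to +; running = +453.1775
Stage 5 [79T→79T]: ω = 453.1775×79/79 = 453.1775 rpm, dir flips to −; running = −453.1775
Stage 6 [13T→60T]: ω = 453.1775×13/60 = 98.1885 rpm, dir flips to +; running = +98.1885

+98.1885 rpm (same as input, |ω| = 98.1885 rpm)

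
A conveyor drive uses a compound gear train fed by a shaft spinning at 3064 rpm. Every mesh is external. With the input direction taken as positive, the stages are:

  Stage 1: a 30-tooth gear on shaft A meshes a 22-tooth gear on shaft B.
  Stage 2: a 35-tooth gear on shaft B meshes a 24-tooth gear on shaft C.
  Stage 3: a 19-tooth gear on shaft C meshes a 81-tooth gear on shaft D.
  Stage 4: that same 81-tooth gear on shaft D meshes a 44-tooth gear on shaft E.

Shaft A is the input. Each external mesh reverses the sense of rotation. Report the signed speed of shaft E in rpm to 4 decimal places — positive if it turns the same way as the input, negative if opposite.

Stage 1 [30T→22T]: ω = 3064.0000×30/22 = 4178.1818 rpm, dir flips to −; running = −4178.1818
Stage 2 [35T→24T]: ω = 4178.1818×35/24 = 6093.1818 rpm, dir flips to +; running = +6093.1818
Stage 3 [19T→81T]: ω = 6093.1818×19/81 = 1429.2649 rpm, dir flips to −; running = −1429.2649
Stage 4 [81T→44T]: ω = 1429.2649×81/44 = 2631.1467 rpm, dir flips to +; running = +2631.1467

+2631.1467 rpm (same as input, |ω| = 2631.1467 rpm)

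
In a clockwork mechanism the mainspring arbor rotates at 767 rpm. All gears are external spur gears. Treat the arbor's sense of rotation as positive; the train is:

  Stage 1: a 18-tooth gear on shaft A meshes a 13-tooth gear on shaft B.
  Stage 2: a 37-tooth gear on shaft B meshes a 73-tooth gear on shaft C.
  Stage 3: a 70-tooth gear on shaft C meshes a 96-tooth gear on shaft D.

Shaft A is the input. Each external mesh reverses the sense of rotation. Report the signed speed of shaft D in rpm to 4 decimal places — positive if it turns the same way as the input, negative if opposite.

-392.4914 rpm (opposite to input, |ω| = 392.4914 rpm)

Stage 1 [18T→13T]: ω = 767.0000×18/13 = 1062.0000 rpm, dir flips to −; running = −1062.0000
Stage 2 [37T→73T]: ω = 1062.0000×37/73 = 538.2740 rpm, dir flips to +; running = +538.2740
Stage 3 [70T→96T]: ω = 538.2740×70/96 = 392.4914 rpm, dir flips to −; running = −392.4914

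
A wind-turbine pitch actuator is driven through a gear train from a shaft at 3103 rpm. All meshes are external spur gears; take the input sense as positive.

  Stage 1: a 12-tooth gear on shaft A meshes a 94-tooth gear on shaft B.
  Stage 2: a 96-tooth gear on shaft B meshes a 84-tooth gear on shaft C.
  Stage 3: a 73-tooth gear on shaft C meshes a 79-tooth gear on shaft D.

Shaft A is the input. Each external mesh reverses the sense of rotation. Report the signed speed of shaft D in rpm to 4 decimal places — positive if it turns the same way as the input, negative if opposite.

-418.3337 rpm (opposite to input, |ω| = 418.3337 rpm)

Stage 1 [12T→94T]: ω = 3103.0000×12/94 = 396.1277 rpm, dir flips to −; running = −396.1277
Stage 2 [96T→84T]: ω = 396.1277×96/84 = 452.7173 rpm, dir flips to +; running = +452.7173
Stage 3 [73T→79T]: ω = 452.7173×73/79 = 418.3337 rpm, dir flips to −; running = −418.3337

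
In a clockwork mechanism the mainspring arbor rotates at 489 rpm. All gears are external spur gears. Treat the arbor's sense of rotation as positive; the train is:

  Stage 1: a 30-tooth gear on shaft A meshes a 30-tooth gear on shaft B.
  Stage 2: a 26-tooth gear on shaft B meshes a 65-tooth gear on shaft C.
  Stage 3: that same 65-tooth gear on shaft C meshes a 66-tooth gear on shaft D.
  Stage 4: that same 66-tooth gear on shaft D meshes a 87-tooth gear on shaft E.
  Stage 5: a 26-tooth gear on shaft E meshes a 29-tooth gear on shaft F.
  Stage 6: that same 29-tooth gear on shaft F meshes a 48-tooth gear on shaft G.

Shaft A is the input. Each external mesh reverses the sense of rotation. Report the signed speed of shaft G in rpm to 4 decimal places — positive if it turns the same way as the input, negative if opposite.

+79.1580 rpm (same as input, |ω| = 79.1580 rpm)

Stage 1 [30T→30T]: ω = 489.0000×30/30 = 489.0000 rpm, dir flips to −; running = −489.0000
Stage 2 [26T→65T]: ω = 489.0000×26/65 = 195.6000 rpm, dir flips to +; running = +195.6000
Stage 3 [65T→66T]: ω = 195.6000×65/66 = 192.6364 rpm, dir flips to −; running = −192.6364
Stage 4 [66T→87T]: ω = 192.6364×66/87 = 146.1379 rpm, dir flips to +; running = +146.1379
Stage 5 [26T→29T]: ω = 146.1379×26/29 = 131.0202 rpm, dir flips to −; running = −131.0202
Stage 6 [29T→48T]: ω = 131.0202×29/48 = 79.1580 rpm, dir flips to +; running = +79.1580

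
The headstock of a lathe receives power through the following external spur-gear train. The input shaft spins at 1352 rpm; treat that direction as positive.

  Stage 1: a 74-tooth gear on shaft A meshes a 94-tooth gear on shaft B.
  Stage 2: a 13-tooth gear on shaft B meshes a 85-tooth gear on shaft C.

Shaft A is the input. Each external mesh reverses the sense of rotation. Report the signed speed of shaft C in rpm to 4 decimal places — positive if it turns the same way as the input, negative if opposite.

Stage 1 [74T→94T]: ω = 1352.0000×74/94 = 1064.3404 rpm, dir flips to −; running = −1064.3404
Stage 2 [13T→85T]: ω = 1064.3404×13/85 = 162.7815 rpm, dir flips to +; running = +162.7815

+162.7815 rpm (same as input, |ω| = 162.7815 rpm)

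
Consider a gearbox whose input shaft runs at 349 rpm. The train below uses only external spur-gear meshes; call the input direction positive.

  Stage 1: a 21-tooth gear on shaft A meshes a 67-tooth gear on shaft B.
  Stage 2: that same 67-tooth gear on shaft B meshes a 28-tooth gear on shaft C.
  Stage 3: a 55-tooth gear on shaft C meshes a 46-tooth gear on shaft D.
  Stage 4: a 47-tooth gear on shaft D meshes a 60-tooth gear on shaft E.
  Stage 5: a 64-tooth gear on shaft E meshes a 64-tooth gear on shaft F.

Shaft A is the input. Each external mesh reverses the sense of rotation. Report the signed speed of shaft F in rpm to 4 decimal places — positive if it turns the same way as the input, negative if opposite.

-245.1535 rpm (opposite to input, |ω| = 245.1535 rpm)

Stage 1 [21T→67T]: ω = 349.0000×21/67 = 109.3881 rpm, dir flips to −; running = −109.3881
Stage 2 [67T→28T]: ω = 109.3881×67/28 = 261.7500 rpm, dir flips to +; running = +261.7500
Stage 3 [55T→46T]: ω = 261.7500×55/46 = 312.9620 rpm, dir flips to −; running = −312.9620
Stage 4 [47T→60T]: ω = 312.9620×47/60 = 245.1535 rpm, dir flips to +; running = +245.1535
Stage 5 [64T→64T]: ω = 245.1535×64/64 = 245.1535 rpm, dir flips to −; running = −245.1535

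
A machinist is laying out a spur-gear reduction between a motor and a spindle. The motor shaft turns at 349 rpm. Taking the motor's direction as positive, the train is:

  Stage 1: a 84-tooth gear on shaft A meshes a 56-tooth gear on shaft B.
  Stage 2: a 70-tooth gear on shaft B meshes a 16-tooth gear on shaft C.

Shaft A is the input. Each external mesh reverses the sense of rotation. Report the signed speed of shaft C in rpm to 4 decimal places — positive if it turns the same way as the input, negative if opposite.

+2290.3125 rpm (same as input, |ω| = 2290.3125 rpm)

Stage 1 [84T→56T]: ω = 349.0000×84/56 = 523.5000 rpm, dir flips to −; running = −523.5000
Stage 2 [70T→16T]: ω = 523.5000×70/16 = 2290.3125 rpm, dir flips to +; running = +2290.3125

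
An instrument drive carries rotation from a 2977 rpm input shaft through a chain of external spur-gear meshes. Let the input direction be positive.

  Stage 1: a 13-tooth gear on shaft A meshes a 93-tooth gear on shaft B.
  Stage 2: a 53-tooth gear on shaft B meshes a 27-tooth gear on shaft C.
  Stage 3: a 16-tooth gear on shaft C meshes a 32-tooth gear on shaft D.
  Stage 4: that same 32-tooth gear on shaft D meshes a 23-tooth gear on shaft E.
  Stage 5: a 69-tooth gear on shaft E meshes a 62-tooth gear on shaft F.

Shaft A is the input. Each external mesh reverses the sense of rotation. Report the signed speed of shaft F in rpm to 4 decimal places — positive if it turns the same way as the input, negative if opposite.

-632.4131 rpm (opposite to input, |ω| = 632.4131 rpm)

Stage 1 [13T→93T]: ω = 2977.0000×13/93 = 416.1398 rpm, dir flips to −; running = −416.1398
Stage 2 [53T→27T]: ω = 416.1398×53/27 = 816.8670 rpm, dir flips to +; running = +816.8670
Stage 3 [16T→32T]: ω = 816.8670×16/32 = 408.4335 rpm, dir flips to −; running = −408.4335
Stage 4 [32T→23T]: ω = 408.4335×32/23 = 568.2553 rpm, dir flips to +; running = +568.2553
Stage 5 [69T→62T]: ω = 568.2553×69/62 = 632.4131 rpm, dir flips to −; running = −632.4131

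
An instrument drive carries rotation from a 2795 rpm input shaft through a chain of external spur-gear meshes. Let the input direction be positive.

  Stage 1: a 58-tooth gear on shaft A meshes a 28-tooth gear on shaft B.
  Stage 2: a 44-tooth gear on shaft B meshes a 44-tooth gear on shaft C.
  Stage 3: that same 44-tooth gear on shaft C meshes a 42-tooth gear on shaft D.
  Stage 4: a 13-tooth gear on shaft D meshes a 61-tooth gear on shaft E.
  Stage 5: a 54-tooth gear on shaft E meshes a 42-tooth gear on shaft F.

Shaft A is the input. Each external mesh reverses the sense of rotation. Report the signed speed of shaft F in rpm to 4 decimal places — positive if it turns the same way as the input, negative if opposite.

-1661.9316 rpm (opposite to input, |ω| = 1661.9316 rpm)

Stage 1 [58T→28T]: ω = 2795.0000×58/28 = 5789.6429 rpm, dir flips to −; running = −5789.6429
Stage 2 [44T→44T]: ω = 5789.6429×44/44 = 5789.6429 rpm, dir flips to +; running = +5789.6429
Stage 3 [44T→42T]: ω = 5789.6429×44/42 = 6065.3401 rpm, dir flips to −; running = −6065.3401
Stage 4 [13T→61T]: ω = 6065.3401×13/61 = 1292.6135 rpm, dir flips to +; running = +1292.6135
Stage 5 [54T→42T]: ω = 1292.6135×54/42 = 1661.9316 rpm, dir flips to −; running = −1661.9316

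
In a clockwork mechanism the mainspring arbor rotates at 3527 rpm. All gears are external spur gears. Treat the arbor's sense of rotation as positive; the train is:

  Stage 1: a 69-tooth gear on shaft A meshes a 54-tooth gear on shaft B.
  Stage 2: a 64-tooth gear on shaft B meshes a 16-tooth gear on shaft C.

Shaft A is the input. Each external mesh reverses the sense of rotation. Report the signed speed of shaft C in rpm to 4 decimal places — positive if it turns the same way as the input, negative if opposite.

+18026.8889 rpm (same as input, |ω| = 18026.8889 rpm)

Stage 1 [69T→54T]: ω = 3527.0000×69/54 = 4506.7222 rpm, dir flips to −; running = −4506.7222
Stage 2 [64T→16T]: ω = 4506.7222×64/16 = 18026.8889 rpm, dir flips to +; running = +18026.8889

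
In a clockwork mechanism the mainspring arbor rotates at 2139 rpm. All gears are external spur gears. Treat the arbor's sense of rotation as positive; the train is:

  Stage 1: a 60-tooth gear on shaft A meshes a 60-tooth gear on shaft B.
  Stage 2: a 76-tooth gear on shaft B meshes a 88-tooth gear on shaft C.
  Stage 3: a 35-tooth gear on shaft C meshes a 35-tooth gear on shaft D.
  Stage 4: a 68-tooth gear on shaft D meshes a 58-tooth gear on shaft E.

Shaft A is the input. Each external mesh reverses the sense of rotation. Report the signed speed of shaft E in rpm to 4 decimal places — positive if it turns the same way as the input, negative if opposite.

Stage 1 [60T→60T]: ω = 2139.0000×60/60 = 2139.0000 rpm, dir flips to −; running = −2139.0000
Stage 2 [76T→88T]: ω = 2139.0000×76/88 = 1847.3182 rpm, dir flips to +; running = +1847.3182
Stage 3 [35T→35T]: ω = 1847.3182×35/35 = 1847.3182 rpm, dir flips to −; running = −1847.3182
Stage 4 [68T→58T]: ω = 1847.3182×68/58 = 2165.8213 rpm, dir flips to +; running = +2165.8213

+2165.8213 rpm (same as input, |ω| = 2165.8213 rpm)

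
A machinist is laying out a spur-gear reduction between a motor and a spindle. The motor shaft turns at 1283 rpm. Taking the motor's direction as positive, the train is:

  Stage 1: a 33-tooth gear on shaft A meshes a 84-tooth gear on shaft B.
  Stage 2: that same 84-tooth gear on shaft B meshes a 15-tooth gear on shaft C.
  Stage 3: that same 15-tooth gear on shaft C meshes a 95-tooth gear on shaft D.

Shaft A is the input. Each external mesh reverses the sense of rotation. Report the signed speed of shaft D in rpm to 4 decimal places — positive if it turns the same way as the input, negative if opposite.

-445.6737 rpm (opposite to input, |ω| = 445.6737 rpm)

Stage 1 [33T→84T]: ω = 1283.0000×33/84 = 504.0357 rpm, dir flips to −; running = −504.0357
Stage 2 [84T→15T]: ω = 504.0357×84/15 = 2822.6000 rpm, dir flips to +; running = +2822.6000
Stage 3 [15T→95T]: ω = 2822.6000×15/95 = 445.6737 rpm, dir flips to −; running = −445.6737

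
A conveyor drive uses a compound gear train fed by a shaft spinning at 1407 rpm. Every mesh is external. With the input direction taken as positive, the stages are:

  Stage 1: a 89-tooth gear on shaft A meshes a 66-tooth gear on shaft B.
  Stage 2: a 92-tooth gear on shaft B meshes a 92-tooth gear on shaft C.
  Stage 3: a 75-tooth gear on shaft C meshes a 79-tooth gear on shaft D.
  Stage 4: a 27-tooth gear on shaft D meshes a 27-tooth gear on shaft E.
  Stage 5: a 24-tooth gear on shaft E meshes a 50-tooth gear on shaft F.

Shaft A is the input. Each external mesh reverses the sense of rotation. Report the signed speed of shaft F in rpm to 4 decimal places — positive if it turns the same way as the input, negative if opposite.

-864.6007 rpm (opposite to input, |ω| = 864.6007 rpm)

Stage 1 [89T→66T]: ω = 1407.0000×89/66 = 1897.3182 rpm, dir flips to −; running = −1897.3182
Stage 2 [92T→92T]: ω = 1897.3182×92/92 = 1897.3182 rpm, dir flips to +; running = +1897.3182
Stage 3 [75T→79T]: ω = 1897.3182×75/79 = 1801.2514 rpm, dir flips to −; running = −1801.2514
Stage 4 [27T→27T]: ω = 1801.2514×27/27 = 1801.2514 rpm, dir flips to +; running = +1801.2514
Stage 5 [24T→50T]: ω = 1801.2514×24/50 = 864.6007 rpm, dir flips to −; running = −864.6007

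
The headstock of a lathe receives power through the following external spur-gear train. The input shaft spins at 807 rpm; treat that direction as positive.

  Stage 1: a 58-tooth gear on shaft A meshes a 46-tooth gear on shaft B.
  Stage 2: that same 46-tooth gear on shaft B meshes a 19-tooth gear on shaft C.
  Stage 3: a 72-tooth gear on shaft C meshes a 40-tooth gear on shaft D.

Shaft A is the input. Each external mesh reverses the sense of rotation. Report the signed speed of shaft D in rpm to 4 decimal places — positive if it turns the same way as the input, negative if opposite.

Stage 1 [58T→46T]: ω = 807.0000×58/46 = 1017.5217 rpm, dir flips to −; running = −1017.5217
Stage 2 [46T→19T]: ω = 1017.5217×46/19 = 2463.4737 rpm, dir flips to +; running = +2463.4737
Stage 3 [72T→40T]: ω = 2463.4737×72/40 = 4434.2526 rpm, dir flips to −; running = −4434.2526

-4434.2526 rpm (opposite to input, |ω| = 4434.2526 rpm)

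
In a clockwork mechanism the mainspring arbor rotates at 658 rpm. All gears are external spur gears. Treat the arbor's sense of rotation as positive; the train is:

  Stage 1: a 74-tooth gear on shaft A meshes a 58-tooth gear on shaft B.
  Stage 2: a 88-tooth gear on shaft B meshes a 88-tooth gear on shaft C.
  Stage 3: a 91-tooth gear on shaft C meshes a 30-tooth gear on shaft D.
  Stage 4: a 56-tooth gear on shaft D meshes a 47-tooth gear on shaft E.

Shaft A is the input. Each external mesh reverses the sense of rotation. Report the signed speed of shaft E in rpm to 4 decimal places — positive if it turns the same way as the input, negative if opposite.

+3034.1701 rpm (same as input, |ω| = 3034.1701 rpm)

Stage 1 [74T→58T]: ω = 658.0000×74/58 = 839.5172 rpm, dir flips to −; running = −839.5172
Stage 2 [88T→88T]: ω = 839.5172×88/88 = 839.5172 rpm, dir flips to +; running = +839.5172
Stage 3 [91T→30T]: ω = 839.5172×91/30 = 2546.5356 rpm, dir flips to −; running = −2546.5356
Stage 4 [56T→47T]: ω = 2546.5356×56/47 = 3034.1701 rpm, dir flips to +; running = +3034.1701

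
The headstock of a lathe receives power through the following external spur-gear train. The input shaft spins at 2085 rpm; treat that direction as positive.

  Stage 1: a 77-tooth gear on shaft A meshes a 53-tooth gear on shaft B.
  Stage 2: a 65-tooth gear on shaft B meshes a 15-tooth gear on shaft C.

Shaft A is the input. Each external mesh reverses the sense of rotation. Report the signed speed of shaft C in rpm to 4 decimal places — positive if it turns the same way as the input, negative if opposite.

Stage 1 [77T→53T]: ω = 2085.0000×77/53 = 3029.1509 rpm, dir flips to −; running = −3029.1509
Stage 2 [65T→15T]: ω = 3029.1509×65/15 = 13126.3208 rpm, dir flips to +; running = +13126.3208

+13126.3208 rpm (same as input, |ω| = 13126.3208 rpm)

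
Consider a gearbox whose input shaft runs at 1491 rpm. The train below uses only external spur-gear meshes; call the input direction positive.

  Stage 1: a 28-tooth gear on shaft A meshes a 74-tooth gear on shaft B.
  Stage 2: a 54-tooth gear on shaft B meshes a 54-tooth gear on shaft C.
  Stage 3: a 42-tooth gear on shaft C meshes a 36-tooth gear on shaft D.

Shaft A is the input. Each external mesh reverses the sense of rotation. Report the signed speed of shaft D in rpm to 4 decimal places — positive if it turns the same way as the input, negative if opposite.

-658.1892 rpm (opposite to input, |ω| = 658.1892 rpm)

Stage 1 [28T→74T]: ω = 1491.0000×28/74 = 564.1622 rpm, dir flips to −; running = −564.1622
Stage 2 [54T→54T]: ω = 564.1622×54/54 = 564.1622 rpm, dir flips to +; running = +564.1622
Stage 3 [42T→36T]: ω = 564.1622×42/36 = 658.1892 rpm, dir flips to −; running = −658.1892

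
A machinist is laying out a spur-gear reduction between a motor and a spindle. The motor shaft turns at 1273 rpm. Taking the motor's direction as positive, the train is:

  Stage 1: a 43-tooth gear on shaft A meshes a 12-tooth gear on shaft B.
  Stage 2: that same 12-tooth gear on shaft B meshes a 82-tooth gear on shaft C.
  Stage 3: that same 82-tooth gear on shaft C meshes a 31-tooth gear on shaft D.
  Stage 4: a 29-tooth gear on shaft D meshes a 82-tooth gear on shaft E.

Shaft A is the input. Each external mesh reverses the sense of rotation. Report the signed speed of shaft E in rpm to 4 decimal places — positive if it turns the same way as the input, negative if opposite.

Stage 1 [43T→12T]: ω = 1273.0000×43/12 = 4561.5833 rpm, dir flips to −; running = −4561.5833
Stage 2 [12T→82T]: ω = 4561.5833×12/82 = 667.5488 rpm, dir flips to +; running = +667.5488
Stage 3 [82T→31T]: ω = 667.5488×82/31 = 1765.7742 rpm, dir flips to −; running = −1765.7742
Stage 4 [29T→82T]: ω = 1765.7742×29/82 = 624.4811 rpm, dir flips to +; running = +624.4811

+624.4811 rpm (same as input, |ω| = 624.4811 rpm)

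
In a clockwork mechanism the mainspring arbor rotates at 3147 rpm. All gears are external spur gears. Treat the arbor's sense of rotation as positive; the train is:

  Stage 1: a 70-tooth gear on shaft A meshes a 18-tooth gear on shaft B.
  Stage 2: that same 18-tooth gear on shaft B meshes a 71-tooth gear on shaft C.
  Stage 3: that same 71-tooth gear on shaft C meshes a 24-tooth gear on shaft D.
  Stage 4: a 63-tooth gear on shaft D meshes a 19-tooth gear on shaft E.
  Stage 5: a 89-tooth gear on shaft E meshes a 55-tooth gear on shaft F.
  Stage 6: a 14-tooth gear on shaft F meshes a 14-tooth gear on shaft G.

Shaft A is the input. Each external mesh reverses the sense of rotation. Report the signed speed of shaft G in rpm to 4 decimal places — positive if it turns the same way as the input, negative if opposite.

Stage 1 [70T→18T]: ω = 3147.0000×70/18 = 12238.3333 rpm, dir flips to −; running = −12238.3333
Stage 2 [18T→71T]: ω = 12238.3333×18/71 = 3102.6761 rpm, dir flips to +; running = +3102.6761
Stage 3 [71T→24T]: ω = 3102.6761×71/24 = 9178.7500 rpm, dir flips to −; running = −9178.7500
Stage 4 [63T→19T]: ω = 9178.7500×63/19 = 30434.8026 rpm, dir flips to +; running = +30434.8026
Stage 5 [89T→55T]: ω = 30434.8026×89/55 = 49249.0443 rpm, dir flips to −; running = −49249.0443
Stage 6 [14T→14T]: ω = 49249.0443×14/14 = 49249.0443 rpm, dir flips to +; running = +49249.0443

+49249.0443 rpm (same as input, |ω| = 49249.0443 rpm)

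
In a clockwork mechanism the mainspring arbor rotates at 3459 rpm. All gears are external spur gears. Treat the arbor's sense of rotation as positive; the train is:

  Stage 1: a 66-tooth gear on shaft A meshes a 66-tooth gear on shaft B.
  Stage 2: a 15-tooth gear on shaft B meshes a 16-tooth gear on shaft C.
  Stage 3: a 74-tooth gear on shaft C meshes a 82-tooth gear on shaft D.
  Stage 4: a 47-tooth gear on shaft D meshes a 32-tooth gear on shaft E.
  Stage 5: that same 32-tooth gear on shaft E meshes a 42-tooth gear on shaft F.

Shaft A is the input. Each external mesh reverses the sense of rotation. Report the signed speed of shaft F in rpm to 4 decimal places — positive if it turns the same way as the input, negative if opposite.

Stage 1 [66T→66T]: ω = 3459.0000×66/66 = 3459.0000 rpm, dir flips to −; running = −3459.0000
Stage 2 [15T→16T]: ω = 3459.0000×15/16 = 3242.8125 rpm, dir flips to +; running = +3242.8125
Stage 3 [74T→82T]: ω = 3242.8125×74/82 = 2926.4405 rpm, dir flips to −; running = −2926.4405
Stage 4 [47T→32T]: ω = 2926.4405×47/32 = 4298.2096 rpm, dir flips to +; running = +4298.2096
Stage 5 [32T→42T]: ω = 4298.2096×32/42 = 3274.8263 rpm, dir flips to −; running = −3274.8263

-3274.8263 rpm (opposite to input, |ω| = 3274.8263 rpm)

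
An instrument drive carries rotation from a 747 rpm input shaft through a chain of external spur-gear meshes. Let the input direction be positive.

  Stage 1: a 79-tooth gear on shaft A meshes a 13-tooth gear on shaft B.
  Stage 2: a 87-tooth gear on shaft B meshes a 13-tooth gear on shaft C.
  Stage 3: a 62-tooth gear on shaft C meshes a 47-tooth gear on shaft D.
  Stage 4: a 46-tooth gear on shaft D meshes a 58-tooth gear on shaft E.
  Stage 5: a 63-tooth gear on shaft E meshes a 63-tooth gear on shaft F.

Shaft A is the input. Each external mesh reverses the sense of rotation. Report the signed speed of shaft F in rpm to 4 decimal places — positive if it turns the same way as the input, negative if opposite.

Stage 1 [79T→13T]: ω = 747.0000×79/13 = 4539.4615 rpm, dir flips to −; running = −4539.4615
Stage 2 [87T→13T]: ω = 4539.4615×87/13 = 30379.4734 rpm, dir flips to +; running = +30379.4734
Stage 3 [62T→47T]: ω = 30379.4734×62/47 = 40075.0500 rpm, dir flips to −; running = −40075.0500
Stage 4 [46T→58T]: ω = 40075.0500×46/58 = 31783.6603 rpm, dir flips to +; running = +31783.6603
Stage 5 [63T→63T]: ω = 31783.6603×63/63 = 31783.6603 rpm, dir flips to −; running = −31783.6603

-31783.6603 rpm (opposite to input, |ω| = 31783.6603 rpm)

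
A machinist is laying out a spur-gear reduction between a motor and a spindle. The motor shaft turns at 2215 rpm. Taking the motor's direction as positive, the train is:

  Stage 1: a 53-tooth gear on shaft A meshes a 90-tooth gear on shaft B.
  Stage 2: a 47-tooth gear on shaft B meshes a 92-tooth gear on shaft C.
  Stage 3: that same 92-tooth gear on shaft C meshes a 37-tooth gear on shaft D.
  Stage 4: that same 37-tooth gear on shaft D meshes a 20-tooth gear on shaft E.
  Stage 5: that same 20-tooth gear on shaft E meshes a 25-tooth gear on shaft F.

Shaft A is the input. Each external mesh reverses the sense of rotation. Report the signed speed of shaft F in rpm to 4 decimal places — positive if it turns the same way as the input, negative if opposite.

-2452.2511 rpm (opposite to input, |ω| = 2452.2511 rpm)

Stage 1 [53T→90T]: ω = 2215.0000×53/90 = 1304.3889 rpm, dir flips to −; running = −1304.3889
Stage 2 [47T→92T]: ω = 1304.3889×47/92 = 666.3726 rpm, dir flips to +; running = +666.3726
Stage 3 [92T→37T]: ω = 666.3726×92/37 = 1656.9264 rpm, dir flips to −; running = −1656.9264
Stage 4 [37T→20T]: ω = 1656.9264×37/20 = 3065.3139 rpm, dir flips to +; running = +3065.3139
Stage 5 [20T→25T]: ω = 3065.3139×20/25 = 2452.2511 rpm, dir flips to −; running = −2452.2511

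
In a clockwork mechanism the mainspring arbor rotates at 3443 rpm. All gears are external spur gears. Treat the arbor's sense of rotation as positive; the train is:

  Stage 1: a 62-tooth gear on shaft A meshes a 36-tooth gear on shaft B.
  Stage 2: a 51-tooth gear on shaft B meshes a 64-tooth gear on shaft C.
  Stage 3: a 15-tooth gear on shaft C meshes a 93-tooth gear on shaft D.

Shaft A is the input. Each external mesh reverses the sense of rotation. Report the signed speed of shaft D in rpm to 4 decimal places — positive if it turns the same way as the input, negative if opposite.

Stage 1 [62T→36T]: ω = 3443.0000×62/36 = 5929.6111 rpm, dir flips to −; running = −5929.6111
Stage 2 [51T→64T]: ω = 5929.6111×51/64 = 4725.1589 rpm, dir flips to +; running = +4725.1589
Stage 3 [15T→93T]: ω = 4725.1589×15/93 = 762.1224 rpm, dir flips to −; running = −762.1224

-762.1224 rpm (opposite to input, |ω| = 762.1224 rpm)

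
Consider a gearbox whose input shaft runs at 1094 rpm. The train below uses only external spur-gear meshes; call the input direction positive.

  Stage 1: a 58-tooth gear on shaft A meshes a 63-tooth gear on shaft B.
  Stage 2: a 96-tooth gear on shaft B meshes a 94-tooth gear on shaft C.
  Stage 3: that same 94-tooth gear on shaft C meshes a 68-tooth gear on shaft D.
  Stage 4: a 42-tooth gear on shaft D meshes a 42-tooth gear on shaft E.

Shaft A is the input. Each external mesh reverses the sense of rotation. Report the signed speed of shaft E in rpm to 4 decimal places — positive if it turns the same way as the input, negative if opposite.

Stage 1 [58T→63T]: ω = 1094.0000×58/63 = 1007.1746 rpm, dir flips to −; running = −1007.1746
Stage 2 [96T→94T]: ω = 1007.1746×96/94 = 1028.6039 rpm, dir flips to +; running = +1028.6039
Stage 3 [94T→68T]: ω = 1028.6039×94/68 = 1421.8936 rpm, dir flips to −; running = −1421.8936
Stage 4 [42T→42T]: ω = 1421.8936×42/42 = 1421.8936 rpm, dir flips to +; running = +1421.8936

+1421.8936 rpm (same as input, |ω| = 1421.8936 rpm)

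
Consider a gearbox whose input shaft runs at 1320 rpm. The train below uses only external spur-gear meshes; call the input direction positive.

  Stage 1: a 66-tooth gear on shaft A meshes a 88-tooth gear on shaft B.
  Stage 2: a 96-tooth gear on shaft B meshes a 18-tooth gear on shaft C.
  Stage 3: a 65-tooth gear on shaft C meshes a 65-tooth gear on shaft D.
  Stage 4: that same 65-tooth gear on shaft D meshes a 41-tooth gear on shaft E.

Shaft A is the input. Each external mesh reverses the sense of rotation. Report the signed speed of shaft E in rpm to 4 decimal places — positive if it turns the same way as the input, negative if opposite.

Stage 1 [66T→88T]: ω = 1320.0000×66/88 = 990.0000 rpm, dir flips to −; running = −990.0000
Stage 2 [96T→18T]: ω = 990.0000×96/18 = 5280.0000 rpm, dir flips to +; running = +5280.0000
Stage 3 [65T→65T]: ω = 5280.0000×65/65 = 5280.0000 rpm, dir flips to −; running = −5280.0000
Stage 4 [65T→41T]: ω = 5280.0000×65/41 = 8370.7317 rpm, dir flips to +; running = +8370.7317

+8370.7317 rpm (same as input, |ω| = 8370.7317 rpm)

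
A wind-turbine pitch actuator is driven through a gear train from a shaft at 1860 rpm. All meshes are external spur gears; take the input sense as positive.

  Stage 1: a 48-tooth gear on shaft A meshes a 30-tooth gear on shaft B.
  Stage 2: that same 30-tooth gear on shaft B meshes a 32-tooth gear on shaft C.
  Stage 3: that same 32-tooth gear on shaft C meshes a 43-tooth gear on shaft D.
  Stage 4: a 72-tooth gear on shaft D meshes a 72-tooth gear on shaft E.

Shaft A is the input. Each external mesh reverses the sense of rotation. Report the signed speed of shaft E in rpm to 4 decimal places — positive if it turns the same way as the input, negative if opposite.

Stage 1 [48T→30T]: ω = 1860.0000×48/30 = 2976.0000 rpm, dir flips to −; running = −2976.0000
Stage 2 [30T→32T]: ω = 2976.0000×30/32 = 2790.0000 rpm, dir flips to +; running = +2790.0000
Stage 3 [32T→43T]: ω = 2790.0000×32/43 = 2076.2791 rpm, dir flips to −; running = −2076.2791
Stage 4 [72T→72T]: ω = 2076.2791×72/72 = 2076.2791 rpm, dir flips to +; running = +2076.2791

+2076.2791 rpm (same as input, |ω| = 2076.2791 rpm)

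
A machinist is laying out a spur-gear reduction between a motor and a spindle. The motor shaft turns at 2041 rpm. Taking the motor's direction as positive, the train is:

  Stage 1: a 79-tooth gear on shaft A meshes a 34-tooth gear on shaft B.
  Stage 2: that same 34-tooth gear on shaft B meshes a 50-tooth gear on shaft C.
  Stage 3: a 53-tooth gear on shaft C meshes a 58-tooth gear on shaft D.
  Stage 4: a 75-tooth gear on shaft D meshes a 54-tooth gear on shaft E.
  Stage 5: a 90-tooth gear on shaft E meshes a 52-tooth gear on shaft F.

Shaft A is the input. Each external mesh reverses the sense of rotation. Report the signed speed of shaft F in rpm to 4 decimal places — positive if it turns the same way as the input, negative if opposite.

-7083.6099 rpm (opposite to input, |ω| = 7083.6099 rpm)

Stage 1 [79T→34T]: ω = 2041.0000×79/34 = 4742.3235 rpm, dir flips to −; running = −4742.3235
Stage 2 [34T→50T]: ω = 4742.3235×34/50 = 3224.7800 rpm, dir flips to +; running = +3224.7800
Stage 3 [53T→58T]: ω = 3224.7800×53/58 = 2946.7817 rpm, dir flips to −; running = −2946.7817
Stage 4 [75T→54T]: ω = 2946.7817×75/54 = 4092.7524 rpm, dir flips to +; running = +4092.7524
Stage 5 [90T→52T]: ω = 4092.7524×90/52 = 7083.6099 rpm, dir flips to −; running = −7083.6099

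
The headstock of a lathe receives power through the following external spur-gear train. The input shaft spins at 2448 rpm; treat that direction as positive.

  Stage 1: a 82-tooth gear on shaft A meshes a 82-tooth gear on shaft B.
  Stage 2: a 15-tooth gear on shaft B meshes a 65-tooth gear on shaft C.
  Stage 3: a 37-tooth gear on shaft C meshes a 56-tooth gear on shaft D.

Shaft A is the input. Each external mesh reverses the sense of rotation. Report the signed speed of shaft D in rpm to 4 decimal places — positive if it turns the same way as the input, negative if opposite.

-373.2527 rpm (opposite to input, |ω| = 373.2527 rpm)

Stage 1 [82T→82T]: ω = 2448.0000×82/82 = 2448.0000 rpm, dir flips to −; running = −2448.0000
Stage 2 [15T→65T]: ω = 2448.0000×15/65 = 564.9231 rpm, dir flips to +; running = +564.9231
Stage 3 [37T→56T]: ω = 564.9231×37/56 = 373.2527 rpm, dir flips to −; running = −373.2527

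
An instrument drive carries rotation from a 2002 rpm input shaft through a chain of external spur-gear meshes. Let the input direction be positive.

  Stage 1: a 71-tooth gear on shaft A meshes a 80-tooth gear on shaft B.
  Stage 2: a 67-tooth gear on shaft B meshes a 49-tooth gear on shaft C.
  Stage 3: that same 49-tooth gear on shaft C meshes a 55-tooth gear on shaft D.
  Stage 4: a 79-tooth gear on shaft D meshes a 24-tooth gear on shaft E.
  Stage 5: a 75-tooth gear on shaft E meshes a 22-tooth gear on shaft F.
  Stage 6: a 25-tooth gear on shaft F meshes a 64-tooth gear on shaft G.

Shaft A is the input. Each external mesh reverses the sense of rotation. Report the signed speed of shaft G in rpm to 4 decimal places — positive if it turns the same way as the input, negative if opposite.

+9487.6579 rpm (same as input, |ω| = 9487.6579 rpm)

Stage 1 [71T→80T]: ω = 2002.0000×71/80 = 1776.7750 rpm, dir flips to −; running = −1776.7750
Stage 2 [67T→49T]: ω = 1776.7750×67/49 = 2429.4679 rpm, dir flips to +; running = +2429.4679
Stage 3 [49T→55T]: ω = 2429.4679×49/55 = 2164.4350 rpm, dir flips to −; running = −2164.4350
Stage 4 [79T→24T]: ω = 2164.4350×79/24 = 7124.5985 rpm, dir flips to +; running = +7124.5985
Stage 5 [75T→22T]: ω = 7124.5985×75/22 = 24288.4041 rpm, dir flips to −; running = −24288.4041
Stage 6 [25T→64T]: ω = 24288.4041×25/64 = 9487.6579 rpm, dir flips to +; running = +9487.6579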